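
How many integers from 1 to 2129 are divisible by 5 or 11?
⌊2129/5⌋ + ⌊2129/11⌋ - ⌊2129/55⌋ = 425 + 193 - 38 = 580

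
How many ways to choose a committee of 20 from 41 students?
C(41,20) = 41!/(20!×21!) = 269128937220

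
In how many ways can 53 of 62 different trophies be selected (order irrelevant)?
C(62,53) = 62!/(53!×9!) = 20286591270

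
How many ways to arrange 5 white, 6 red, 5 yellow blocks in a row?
16! / (5! × 6! × 5!) = 2018016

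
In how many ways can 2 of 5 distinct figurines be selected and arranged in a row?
P(5,2) = 5!/(5-2)! = 20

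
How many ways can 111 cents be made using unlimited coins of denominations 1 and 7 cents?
Coefficient of x^111 in 1/(1-x^1) · 1/(1-x^7). Use j coins of 7 for j = 0..⌊111/7⌋ = 15, the rest in 1s: 15 + 1 = 16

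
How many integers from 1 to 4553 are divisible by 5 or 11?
⌊4553/5⌋ + ⌊4553/11⌋ - ⌊4553/55⌋ = 910 + 413 - 82 = 1241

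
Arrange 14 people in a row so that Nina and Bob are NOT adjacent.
Total - adjacent = 14! - (14-1)!×2 = 87178291200 - 12454041600 = 74724249600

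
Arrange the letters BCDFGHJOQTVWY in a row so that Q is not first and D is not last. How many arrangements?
By inclusion-exclusion: 13! - 2×(13-1)! + (13-2)! = 6227020800 - 958003200 + 39916800 = 5308934400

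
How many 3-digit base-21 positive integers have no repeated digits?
First digit: 20 choices (nonzero). Then descending: 20 × 20 × 19 = 7600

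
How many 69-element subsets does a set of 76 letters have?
C(76,69) = 76!/(69!×7!) = 2186189400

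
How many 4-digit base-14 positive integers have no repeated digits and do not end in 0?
Last digit: 13 nonzero choices. First digit: 12 (nonzero, ≠last). Middle 2: P(12,2) = 132. Total = 20592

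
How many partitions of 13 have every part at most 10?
Let r_j(i) = number of partitions of i into parts ≤ j, for i = 0..13. r_1(i) = 1 for all i; r_j(i) = r_{j-1}(i) + r_j(i-j). Rows j = 2..10: ≤2: 1 1 2 2 3 3 4 4 5 5 6 6 7 7; ≤3: 1 1 2 3 4 5 7 8 10 12 14 16 19 21; ≤4: 1 1 2 3 5 6 9 11 15 18 23 27 34 39; ≤5: 1 1 2 3 5 7 10 13 18 23 30 37 47 57; ≤6: 1 1 2 3 5 7 11 14 20 26 35 44 58 71; ≤7: 1 1 2 3 5 7 11 15 21 28 38 49 65 82; ≤8: 1 1 2 3 5 7 11 15 22 29 40 52 70 89; ≤9: 1 1 2 3 5 7 11 15 22 30 41 54 73 94; ≤10: 1 1 2 3 5 7 11 15 22 30 42 55 75 97. r_10(13) = 97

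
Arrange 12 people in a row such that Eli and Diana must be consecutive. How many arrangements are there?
Treat the 2 as one block: (12-2+1)! × 2! = 39916800 × 2 = 79833600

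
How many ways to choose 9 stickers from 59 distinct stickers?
C(59,9) = 59!/(9!×50!) = 12565671261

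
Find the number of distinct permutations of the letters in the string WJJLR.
5! / (1! × 1! × 2! × 1!) = 60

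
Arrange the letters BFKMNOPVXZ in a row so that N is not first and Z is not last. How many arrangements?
By inclusion-exclusion: 10! - 2×(10-1)! + (10-2)! = 3628800 - 725760 + 40320 = 2943360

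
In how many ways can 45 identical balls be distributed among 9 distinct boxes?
C(45+9-1, 9-1) = C(53, 8) = 886322710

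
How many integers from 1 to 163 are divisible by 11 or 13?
⌊163/11⌋ + ⌊163/13⌋ - ⌊163/143⌋ = 14 + 12 - 1 = 25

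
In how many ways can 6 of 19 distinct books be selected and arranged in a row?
P(19,6) = 19!/(19-6)! = 19535040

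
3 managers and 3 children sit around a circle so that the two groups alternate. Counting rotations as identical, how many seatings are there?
Fix one of the managers: (3-1)! ways for the remaining managers, × 3! ways for the children = 2 × 6 = 12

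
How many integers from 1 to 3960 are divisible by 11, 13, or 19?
⌊3960/11⌋+⌊3960/13⌋+⌊3960/19⌋ - ⌊3960/143⌋-⌊3960/209⌋-⌊3960/247⌋ + ⌊3960/2717⌋ = 360+304+208 - 27-18-16 + 1 = 812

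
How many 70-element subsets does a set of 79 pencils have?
C(79,70) = 79!/(70!×9!) = 205811513765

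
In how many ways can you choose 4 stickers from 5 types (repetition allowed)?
C(4+5-1, 5-1) = C(8, 4) = 70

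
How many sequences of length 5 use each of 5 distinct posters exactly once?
5! = 120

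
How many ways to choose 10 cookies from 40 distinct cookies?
C(40,10) = 40!/(10!×30!) = 847660528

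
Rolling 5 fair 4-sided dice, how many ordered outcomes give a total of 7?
Coefficient of x^7 in (x + x² + ... + x^4)^5. By inclusion-exclusion on dice exceeding 4: Σ_j (-1)^j C(5,j)·C(7-1-4j, 4) = C(5,0)·C(6,4) = 1·15 = 15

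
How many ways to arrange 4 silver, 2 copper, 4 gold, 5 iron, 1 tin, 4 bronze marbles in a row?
20! / (4! × 2! × 4! × 5! × 1! × 4!) = 733296564000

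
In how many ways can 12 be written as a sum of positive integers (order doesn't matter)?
Pentagonal recurrence p(n) = p(n-1) + p(n-2) - p(n-5) - p(n-7) + p(n-12) + p(n-15) - ... gives p(0..11) = 1, 1, 2, 3, 5, 7, 11, 15, 22, 30, 42, 56. p(12) = p(11) + p(10) - p(7) - p(5) + p(0) = 56 + 42 - 15 - 7 + 1 = 77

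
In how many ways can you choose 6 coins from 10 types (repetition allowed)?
C(6+10-1, 10-1) = C(15, 9) = 5005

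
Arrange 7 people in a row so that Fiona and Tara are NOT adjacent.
Total - adjacent = 7! - (7-1)!×2 = 5040 - 1440 = 3600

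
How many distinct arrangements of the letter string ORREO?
5! / (2! × 2! × 1!) = 30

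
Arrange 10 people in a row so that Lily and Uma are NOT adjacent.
Total - adjacent = 10! - (10-1)!×2 = 3628800 - 725760 = 2903040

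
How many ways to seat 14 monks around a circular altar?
Circular: fix one position, arrange the rest. (14-1)! = 6227020800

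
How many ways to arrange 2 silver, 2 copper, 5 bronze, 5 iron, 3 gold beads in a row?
17! / (2! × 2! × 5! × 5! × 3!) = 1029188160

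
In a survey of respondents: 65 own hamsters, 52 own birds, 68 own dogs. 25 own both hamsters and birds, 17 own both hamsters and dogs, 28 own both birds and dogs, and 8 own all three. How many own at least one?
|A∪B∪C| = 65+52+68-25-17-28+8 = 123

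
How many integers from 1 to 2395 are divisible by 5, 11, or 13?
⌊2395/5⌋+⌊2395/11⌋+⌊2395/13⌋ - ⌊2395/55⌋-⌊2395/65⌋-⌊2395/143⌋ + ⌊2395/715⌋ = 479+217+184 - 43-36-16 + 3 = 788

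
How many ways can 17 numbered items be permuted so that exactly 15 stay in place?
Choose the 15 fixed points C(17,15) = 136, derange the rest: !2 = Σ_{j=0}^{2} (-1)^j·2!/j! = 2 - 2 + 1 = 1. Product = 136 × 1 = 136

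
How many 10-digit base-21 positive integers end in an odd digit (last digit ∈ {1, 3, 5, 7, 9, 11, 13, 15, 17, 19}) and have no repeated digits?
Last∈{1,3,5,7,9,11,13,15,17,19}. Last=0: 0. Last nonzero: 10×19×P(19,8) = 579018585600. Total = 579018585600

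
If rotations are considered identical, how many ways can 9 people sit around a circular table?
Circular: fix one position, arrange the rest. (9-1)! = 40320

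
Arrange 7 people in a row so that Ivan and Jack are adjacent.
Treat as block: (7-1)! × 2! = 720 × 2 = 1440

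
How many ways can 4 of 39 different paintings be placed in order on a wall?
P(39,4) = 39!/(39-4)! = 1974024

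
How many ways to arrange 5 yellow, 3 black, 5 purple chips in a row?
13! / (5! × 3! × 5!) = 72072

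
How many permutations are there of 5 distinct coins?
5! = 120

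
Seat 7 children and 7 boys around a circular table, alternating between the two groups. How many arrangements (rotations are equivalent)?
Fix one of the children: (7-1)! ways for the remaining children, × 7! ways for the boys = 720 × 5040 = 3628800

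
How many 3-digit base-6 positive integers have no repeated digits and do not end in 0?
Last digit: 5 nonzero choices. First digit: 4 (nonzero, ≠last). Middle 1: P(4,1) = 4. Total = 80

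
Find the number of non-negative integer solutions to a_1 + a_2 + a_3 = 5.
C(5+3-1, 3-1) = C(7, 2) = 21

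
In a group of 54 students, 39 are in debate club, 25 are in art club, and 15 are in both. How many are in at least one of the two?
|A∪B| = |A| + |B| - |A∩B| = 39 + 25 - 15 = 49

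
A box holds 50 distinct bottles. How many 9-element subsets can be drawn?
C(50,9) = 50!/(9!×41!) = 2505433700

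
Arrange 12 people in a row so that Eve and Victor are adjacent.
Treat as block: (12-1)! × 2! = 39916800 × 2 = 79833600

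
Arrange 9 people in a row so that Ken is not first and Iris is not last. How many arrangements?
By inclusion-exclusion: 9! - 2×(9-1)! + (9-2)! = 362880 - 80640 + 5040 = 287280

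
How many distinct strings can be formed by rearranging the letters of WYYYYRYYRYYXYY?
14! / (1! × 1! × 2! × 10!) = 12012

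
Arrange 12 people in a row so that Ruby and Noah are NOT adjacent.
Total - adjacent = 12! - (12-1)!×2 = 479001600 - 79833600 = 399168000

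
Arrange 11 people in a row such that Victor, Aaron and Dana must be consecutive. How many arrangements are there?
Treat the 3 as one block: (11-3+1)! × 3! = 362880 × 6 = 2177280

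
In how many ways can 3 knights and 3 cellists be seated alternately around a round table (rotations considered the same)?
Fix one of the knights: (3-1)! ways for the remaining knights, × 3! ways for the cellists = 2 × 6 = 12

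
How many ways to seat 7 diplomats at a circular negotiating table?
Circular: fix one position, arrange the rest. (7-1)! = 720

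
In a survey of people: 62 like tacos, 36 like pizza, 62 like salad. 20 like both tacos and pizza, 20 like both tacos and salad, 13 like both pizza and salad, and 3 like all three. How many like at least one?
|A∪B∪C| = 62+36+62-20-20-13+3 = 110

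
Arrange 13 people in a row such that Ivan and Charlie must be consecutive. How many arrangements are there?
Treat the 2 as one block: (13-2+1)! × 2! = 479001600 × 2 = 958003200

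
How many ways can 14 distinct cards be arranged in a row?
14! = 87178291200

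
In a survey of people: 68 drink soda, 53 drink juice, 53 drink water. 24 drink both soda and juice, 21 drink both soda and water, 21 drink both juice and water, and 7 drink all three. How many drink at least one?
|A∪B∪C| = 68+53+53-24-21-21+7 = 115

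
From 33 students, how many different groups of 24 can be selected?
C(33,24) = 33!/(24!×9!) = 38567100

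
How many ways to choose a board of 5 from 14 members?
C(14,5) = 14!/(5!×9!) = 2002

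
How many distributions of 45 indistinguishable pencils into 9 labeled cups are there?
C(45+9-1, 9-1) = C(53, 8) = 886322710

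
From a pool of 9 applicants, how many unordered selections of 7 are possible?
C(9,7) = 9!/(7!×2!) = 36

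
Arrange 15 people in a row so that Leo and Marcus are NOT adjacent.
Total - adjacent = 15! - (15-1)!×2 = 1307674368000 - 174356582400 = 1133317785600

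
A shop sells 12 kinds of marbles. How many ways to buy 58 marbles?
C(58+12-1, 12-1) = C(69, 11) = 1823810410032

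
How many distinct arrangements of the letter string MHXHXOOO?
8! / (3! × 2! × 2! × 1!) = 1680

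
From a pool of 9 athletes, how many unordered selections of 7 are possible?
C(9,7) = 9!/(7!×2!) = 36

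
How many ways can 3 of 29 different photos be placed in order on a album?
P(29,3) = 29!/(29-3)! = 21924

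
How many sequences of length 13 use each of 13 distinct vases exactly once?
13! = 6227020800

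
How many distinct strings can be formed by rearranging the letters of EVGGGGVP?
8! / (2! × 1! × 4! × 1!) = 840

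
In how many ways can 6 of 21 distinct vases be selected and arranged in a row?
P(21,6) = 21!/(21-6)! = 39070080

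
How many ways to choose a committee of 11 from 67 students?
C(67,11) = 67!/(11!×56!) = 1285063345176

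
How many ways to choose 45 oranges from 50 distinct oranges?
C(50,45) = 50!/(45!×5!) = 2118760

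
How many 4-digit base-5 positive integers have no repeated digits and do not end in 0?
Last digit: 4 nonzero choices. First digit: 3 (nonzero, ≠last). Middle 2: P(3,2) = 6. Total = 72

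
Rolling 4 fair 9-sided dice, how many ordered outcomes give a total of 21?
Coefficient of x^21 in (x + x² + ... + x^9)^4. By inclusion-exclusion on dice exceeding 9: Σ_j (-1)^j C(4,j)·C(21-1-9j, 3) = C(4,0)·C(20,3) - C(4,1)·C(11,3) = 1·1140 - 4·165 = 480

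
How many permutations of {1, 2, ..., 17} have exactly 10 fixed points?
Choose the 10 fixed points C(17,10) = 19448, derange the rest: !7 = Σ_{j=0}^{7} (-1)^j·7!/j! = 5040 - 5040 + 2520 - 840 + 210 - 42 + 7 - 1 = 1854. Product = 19448 × 1854 = 36056592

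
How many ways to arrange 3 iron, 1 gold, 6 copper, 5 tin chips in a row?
15! / (3! × 1! × 6! × 5!) = 2522520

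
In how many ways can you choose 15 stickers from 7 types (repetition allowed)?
C(15+7-1, 7-1) = C(21, 6) = 54264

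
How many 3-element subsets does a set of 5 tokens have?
C(5,3) = 5!/(3!×2!) = 10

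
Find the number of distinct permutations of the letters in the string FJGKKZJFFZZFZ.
13! / (2! × 2! × 4! × 1! × 4!) = 2702700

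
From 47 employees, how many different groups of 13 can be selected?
C(47,13) = 47!/(13!×34!) = 140676848445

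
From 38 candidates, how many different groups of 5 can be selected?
C(38,5) = 38!/(5!×33!) = 501942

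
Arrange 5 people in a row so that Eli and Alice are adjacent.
Treat as block: (5-1)! × 2! = 24 × 2 = 48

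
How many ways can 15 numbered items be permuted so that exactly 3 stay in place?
Choose the 3 fixed points C(15,3) = 455, derange the rest: !12 = Σ_{j=0}^{12} (-1)^j·12!/j! = 479001600 - 479001600 + 239500800 - 79833600 + 19958400 - 3991680 + 665280 - 95040 + 11880 - 1320 + 132 - 12 + 1 = 176214841. Product = 455 × 176214841 = 80177752655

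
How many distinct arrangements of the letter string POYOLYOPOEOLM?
13! / (2! × 1! × 2! × 1! × 2! × 5!) = 6486480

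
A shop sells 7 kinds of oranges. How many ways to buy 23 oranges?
C(23+7-1, 7-1) = C(29, 6) = 475020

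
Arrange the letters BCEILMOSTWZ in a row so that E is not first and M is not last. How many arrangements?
By inclusion-exclusion: 11! - 2×(11-1)! + (11-2)! = 39916800 - 7257600 + 362880 = 33022080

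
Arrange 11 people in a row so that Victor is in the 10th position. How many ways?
Fix one position: (11-1)! = 3628800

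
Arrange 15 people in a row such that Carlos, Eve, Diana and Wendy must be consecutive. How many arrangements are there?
Treat the 4 as one block: (15-4+1)! × 4! = 479001600 × 24 = 11496038400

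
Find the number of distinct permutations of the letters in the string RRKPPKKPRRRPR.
13! / (6! × 4! × 3!) = 60060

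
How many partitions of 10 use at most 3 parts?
By conjugation, equals partitions of 10 into parts ≤ 3. Let r_j(i) = number of partitions of i into parts ≤ j, for i = 0..10. r_1(i) = 1 for all i; r_j(i) = r_{j-1}(i) + r_j(i-j). Rows j = 2..3: ≤2: 1 1 2 2 3 3 4 4 5 5 6; ≤3: 1 1 2 3 4 5 7 8 10 12 14. r_3(10) = 14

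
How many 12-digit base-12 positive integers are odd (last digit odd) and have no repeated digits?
Last∈{1,3,5,7,9,11}. Last=0: 0. Last nonzero: 6×10×P(10,10) = 217728000. Total = 217728000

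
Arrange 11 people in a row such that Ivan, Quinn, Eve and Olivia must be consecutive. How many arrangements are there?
Treat the 4 as one block: (11-4+1)! × 4! = 40320 × 24 = 967680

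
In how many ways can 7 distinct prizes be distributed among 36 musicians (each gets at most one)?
P(36,7) = 36!/(36-7)! = 42072307200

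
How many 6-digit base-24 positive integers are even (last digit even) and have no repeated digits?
Last∈{0,2,4,6,8,10,12,14,16,18,20,22}. Last=0: 4037880. Last nonzero: 11×22×P(22,4) = 42485520. Total = 46523400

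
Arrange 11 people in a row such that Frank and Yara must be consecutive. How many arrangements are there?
Treat the 2 as one block: (11-2+1)! × 2! = 3628800 × 2 = 7257600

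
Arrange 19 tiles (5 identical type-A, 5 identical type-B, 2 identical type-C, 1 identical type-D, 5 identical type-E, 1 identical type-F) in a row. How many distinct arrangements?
19! / (5! × 5! × 2! × 1! × 5! × 1!) = 35198235072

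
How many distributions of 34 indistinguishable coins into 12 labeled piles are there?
C(34+12-1, 12-1) = C(45, 11) = 10150595910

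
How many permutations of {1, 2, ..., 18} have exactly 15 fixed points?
Choose the 15 fixed points C(18,15) = 816, derange the rest: !3 = Σ_{j=0}^{3} (-1)^j·3!/j! = 6 - 6 + 3 - 1 = 2. Product = 816 × 2 = 1632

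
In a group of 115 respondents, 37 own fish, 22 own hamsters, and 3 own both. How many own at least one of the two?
|A∪B| = |A| + |B| - |A∩B| = 37 + 22 - 3 = 56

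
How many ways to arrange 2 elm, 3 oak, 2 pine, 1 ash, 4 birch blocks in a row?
12! / (2! × 3! × 2! × 1! × 4!) = 831600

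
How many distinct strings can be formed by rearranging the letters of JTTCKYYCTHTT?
12! / (1! × 5! × 1! × 2! × 2! × 1!) = 997920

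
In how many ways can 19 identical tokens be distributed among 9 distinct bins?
C(19+9-1, 9-1) = C(27, 8) = 2220075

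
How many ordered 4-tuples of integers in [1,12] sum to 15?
Coefficient of x^15 in (x + x² + ... + x^12)^4. By inclusion-exclusion on dice exceeding 12: Σ_j (-1)^j C(4,j)·C(15-1-12j, 3) = C(4,0)·C(14,3) = 1·364 = 364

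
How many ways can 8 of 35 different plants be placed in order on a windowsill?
P(35,8) = 35!/(35-8)! = 948964262400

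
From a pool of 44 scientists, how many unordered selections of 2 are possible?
C(44,2) = 44!/(2!×42!) = 946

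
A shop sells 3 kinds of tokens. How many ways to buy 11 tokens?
C(11+3-1, 3-1) = C(13, 2) = 78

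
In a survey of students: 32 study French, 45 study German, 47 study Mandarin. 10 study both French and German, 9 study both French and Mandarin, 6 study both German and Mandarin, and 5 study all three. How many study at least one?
|A∪B∪C| = 32+45+47-10-9-6+5 = 104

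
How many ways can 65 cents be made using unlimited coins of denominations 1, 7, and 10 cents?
Coefficient of x^65 in 1/(1-x^1) · 1/(1-x^7) · 1/(1-x^10). Case on j = number of 10-cent coins (j = 0..6); remainder r = 65 - 10j is made from {1,7} in ⌊r/7⌋+1 ways. r = 65, 55, 45, 35, 25, 15, 5 → 10 + 8 + 7 + 6 + 4 + 3 + 1 = 39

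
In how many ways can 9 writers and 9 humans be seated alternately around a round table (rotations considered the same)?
Fix one of the writers: (9-1)! ways for the remaining writers, × 9! ways for the humans = 40320 × 362880 = 14631321600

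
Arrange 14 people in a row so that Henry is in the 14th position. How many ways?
Fix one position: (14-1)! = 6227020800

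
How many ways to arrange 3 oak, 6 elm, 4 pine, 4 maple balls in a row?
17! / (3! × 6! × 4! × 4!) = 142942800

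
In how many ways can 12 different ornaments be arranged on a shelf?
12! = 479001600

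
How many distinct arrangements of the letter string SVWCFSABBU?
10! / (1! × 1! × 2! × 1! × 1! × 1! × 1! × 2!) = 907200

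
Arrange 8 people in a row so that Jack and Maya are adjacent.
Treat as block: (8-1)! × 2! = 5040 × 2 = 10080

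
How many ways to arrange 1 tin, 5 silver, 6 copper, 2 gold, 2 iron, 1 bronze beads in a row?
17! / (1! × 5! × 6! × 2! × 2! × 1!) = 1029188160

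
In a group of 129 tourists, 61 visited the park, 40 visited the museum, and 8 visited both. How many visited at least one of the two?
|A∪B| = |A| + |B| - |A∩B| = 61 + 40 - 8 = 93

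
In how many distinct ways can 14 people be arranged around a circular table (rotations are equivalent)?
Circular: fix one position, arrange the rest. (14-1)! = 6227020800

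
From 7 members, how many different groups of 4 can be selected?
C(7,4) = 7!/(4!×3!) = 35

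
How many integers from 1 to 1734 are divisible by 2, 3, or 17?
⌊1734/2⌋+⌊1734/3⌋+⌊1734/17⌋ - ⌊1734/6⌋-⌊1734/34⌋-⌊1734/51⌋ + ⌊1734/102⌋ = 867+578+102 - 289-51-34 + 17 = 1190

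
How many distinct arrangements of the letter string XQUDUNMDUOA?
11! / (1! × 1! × 1! × 2! × 1! × 1! × 1! × 3!) = 3326400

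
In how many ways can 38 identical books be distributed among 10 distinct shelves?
C(38+10-1, 10-1) = C(47, 9) = 1362649145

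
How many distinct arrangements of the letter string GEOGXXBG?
8! / (3! × 1! × 1! × 1! × 2!) = 3360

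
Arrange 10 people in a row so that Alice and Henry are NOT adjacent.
Total - adjacent = 10! - (10-1)!×2 = 3628800 - 725760 = 2903040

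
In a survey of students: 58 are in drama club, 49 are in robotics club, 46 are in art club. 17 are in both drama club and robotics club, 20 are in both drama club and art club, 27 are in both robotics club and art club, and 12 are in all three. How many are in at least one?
|A∪B∪C| = 58+49+46-17-20-27+12 = 101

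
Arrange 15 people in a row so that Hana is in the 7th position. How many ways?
Fix one position: (15-1)! = 87178291200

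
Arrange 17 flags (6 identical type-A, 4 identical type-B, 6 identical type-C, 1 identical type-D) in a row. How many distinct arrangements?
17! / (6! × 4! × 6! × 1!) = 28588560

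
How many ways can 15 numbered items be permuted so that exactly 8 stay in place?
Choose the 8 fixed points C(15,8) = 6435, derange the rest: !7 = Σ_{j=0}^{7} (-1)^j·7!/j! = 5040 - 5040 + 2520 - 840 + 210 - 42 + 7 - 1 = 1854. Product = 6435 × 1854 = 11930490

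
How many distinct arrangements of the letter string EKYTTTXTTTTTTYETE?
17! / (1! × 3! × 10! × 1! × 2!) = 8168160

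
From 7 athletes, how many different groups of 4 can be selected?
C(7,4) = 7!/(4!×3!) = 35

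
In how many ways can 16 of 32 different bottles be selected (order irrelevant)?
C(32,16) = 32!/(16!×16!) = 601080390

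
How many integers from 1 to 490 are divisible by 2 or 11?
⌊490/2⌋ + ⌊490/11⌋ - ⌊490/22⌋ = 245 + 44 - 22 = 267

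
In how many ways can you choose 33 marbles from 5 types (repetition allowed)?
C(33+5-1, 5-1) = C(37, 4) = 66045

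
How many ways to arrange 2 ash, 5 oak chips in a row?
7! / (2! × 5!) = 21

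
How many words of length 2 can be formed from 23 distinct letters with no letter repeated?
P(23,2) = 23!/(23-2)! = 506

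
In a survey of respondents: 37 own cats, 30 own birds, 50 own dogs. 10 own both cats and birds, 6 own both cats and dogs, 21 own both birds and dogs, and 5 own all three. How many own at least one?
|A∪B∪C| = 37+30+50-10-6-21+5 = 85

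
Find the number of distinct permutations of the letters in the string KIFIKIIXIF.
10! / (2! × 1! × 5! × 2!) = 7560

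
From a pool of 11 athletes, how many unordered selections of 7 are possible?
C(11,7) = 11!/(7!×4!) = 330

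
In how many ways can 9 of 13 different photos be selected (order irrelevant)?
C(13,9) = 13!/(9!×4!) = 715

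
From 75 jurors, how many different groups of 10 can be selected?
C(75,10) = 75!/(10!×65!) = 828931106355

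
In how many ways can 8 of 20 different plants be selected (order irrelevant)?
C(20,8) = 20!/(8!×12!) = 125970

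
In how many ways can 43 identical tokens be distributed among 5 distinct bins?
C(43+5-1, 5-1) = C(47, 4) = 178365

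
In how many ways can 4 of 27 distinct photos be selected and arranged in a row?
P(27,4) = 27!/(27-4)! = 421200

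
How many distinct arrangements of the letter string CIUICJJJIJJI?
12! / (1! × 4! × 2! × 5!) = 83160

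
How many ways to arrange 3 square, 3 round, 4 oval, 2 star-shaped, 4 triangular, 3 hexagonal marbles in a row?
19! / (3! × 3! × 4! × 2! × 4! × 3!) = 488864376000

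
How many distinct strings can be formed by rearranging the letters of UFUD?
4! / (2! × 1! × 1!) = 12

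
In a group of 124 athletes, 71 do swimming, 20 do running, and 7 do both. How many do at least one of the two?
|A∪B| = |A| + |B| - |A∩B| = 71 + 20 - 7 = 84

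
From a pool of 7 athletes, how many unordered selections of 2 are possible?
C(7,2) = 7!/(2!×5!) = 21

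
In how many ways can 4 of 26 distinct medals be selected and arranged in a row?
P(26,4) = 26!/(26-4)! = 358800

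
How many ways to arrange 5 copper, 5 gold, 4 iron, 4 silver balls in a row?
18! / (5! × 5! × 4! × 4!) = 771891120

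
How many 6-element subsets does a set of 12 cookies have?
C(12,6) = 12!/(6!×6!) = 924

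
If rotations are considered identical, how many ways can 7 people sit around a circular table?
Circular: fix one position, arrange the rest. (7-1)! = 720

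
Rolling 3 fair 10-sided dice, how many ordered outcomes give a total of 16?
Coefficient of x^16 in (x + x² + ... + x^10)^3. By inclusion-exclusion on dice exceeding 10: Σ_j (-1)^j C(3,j)·C(16-1-10j, 2) = C(3,0)·C(15,2) - C(3,1)·C(5,2) = 1·105 - 3·10 = 75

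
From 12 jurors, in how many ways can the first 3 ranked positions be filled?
P(12,3) = 12!/(12-3)! = 1320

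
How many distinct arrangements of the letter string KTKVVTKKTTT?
11! / (2! × 5! × 4!) = 6930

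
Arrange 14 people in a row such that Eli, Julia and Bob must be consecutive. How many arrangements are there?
Treat the 3 as one block: (14-3+1)! × 3! = 479001600 × 6 = 2874009600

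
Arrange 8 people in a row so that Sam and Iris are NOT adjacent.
Total - adjacent = 8! - (8-1)!×2 = 40320 - 10080 = 30240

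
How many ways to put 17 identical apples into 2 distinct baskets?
C(17+2-1, 2-1) = C(18, 1) = 18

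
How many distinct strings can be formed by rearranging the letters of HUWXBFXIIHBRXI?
14! / (2! × 1! × 1! × 2! × 1! × 3! × 3! × 1!) = 605404800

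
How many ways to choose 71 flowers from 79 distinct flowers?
C(79,71) = 79!/(71!×8!) = 26088783435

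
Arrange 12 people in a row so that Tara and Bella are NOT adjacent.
Total - adjacent = 12! - (12-1)!×2 = 479001600 - 79833600 = 399168000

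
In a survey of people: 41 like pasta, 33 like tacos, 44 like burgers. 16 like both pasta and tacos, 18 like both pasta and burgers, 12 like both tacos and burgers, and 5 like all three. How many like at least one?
|A∪B∪C| = 41+33+44-16-18-12+5 = 77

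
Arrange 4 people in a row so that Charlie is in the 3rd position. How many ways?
Fix one position: (4-1)! = 6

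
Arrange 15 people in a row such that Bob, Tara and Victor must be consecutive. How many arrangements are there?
Treat the 3 as one block: (15-3+1)! × 3! = 6227020800 × 6 = 37362124800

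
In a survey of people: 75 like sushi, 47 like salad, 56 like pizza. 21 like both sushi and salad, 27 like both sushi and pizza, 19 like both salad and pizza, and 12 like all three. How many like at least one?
|A∪B∪C| = 75+47+56-21-27-19+12 = 123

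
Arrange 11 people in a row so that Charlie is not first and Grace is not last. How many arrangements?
By inclusion-exclusion: 11! - 2×(11-1)! + (11-2)! = 39916800 - 7257600 + 362880 = 33022080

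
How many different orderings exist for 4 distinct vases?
4! = 24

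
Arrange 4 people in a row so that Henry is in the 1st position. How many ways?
Fix one position: (4-1)! = 6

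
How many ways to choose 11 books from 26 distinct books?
C(26,11) = 26!/(11!×15!) = 7726160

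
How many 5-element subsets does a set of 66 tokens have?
C(66,5) = 66!/(5!×61!) = 8936928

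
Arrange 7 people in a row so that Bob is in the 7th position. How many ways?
Fix one position: (7-1)! = 720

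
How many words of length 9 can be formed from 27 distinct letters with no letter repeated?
P(27,9) = 27!/(27-9)! = 1700755056000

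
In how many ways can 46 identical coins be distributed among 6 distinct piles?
C(46+6-1, 6-1) = C(51, 5) = 2349060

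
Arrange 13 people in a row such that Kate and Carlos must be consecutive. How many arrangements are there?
Treat the 2 as one block: (13-2+1)! × 2! = 479001600 × 2 = 958003200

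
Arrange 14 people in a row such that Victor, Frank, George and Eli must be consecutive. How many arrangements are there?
Treat the 4 as one block: (14-4+1)! × 4! = 39916800 × 24 = 958003200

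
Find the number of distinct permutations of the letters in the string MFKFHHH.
7! / (1! × 2! × 3! × 1!) = 420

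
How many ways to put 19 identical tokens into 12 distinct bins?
C(19+12-1, 12-1) = C(30, 11) = 54627300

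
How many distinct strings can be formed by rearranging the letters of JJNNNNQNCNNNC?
13! / (2! × 2! × 8! × 1!) = 38610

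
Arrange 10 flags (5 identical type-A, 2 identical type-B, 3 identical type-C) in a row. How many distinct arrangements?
10! / (5! × 2! × 3!) = 2520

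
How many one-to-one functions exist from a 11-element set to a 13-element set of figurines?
P(13,11) = 13!/(13-11)! = 3113510400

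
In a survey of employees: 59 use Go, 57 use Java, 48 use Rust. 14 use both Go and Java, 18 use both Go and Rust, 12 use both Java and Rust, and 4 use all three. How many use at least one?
|A∪B∪C| = 59+57+48-14-18-12+4 = 124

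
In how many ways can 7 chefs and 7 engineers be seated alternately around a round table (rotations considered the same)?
Fix one of the chefs: (7-1)! ways for the remaining chefs, × 7! ways for the engineers = 720 × 5040 = 3628800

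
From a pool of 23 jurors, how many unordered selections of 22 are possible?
C(23,22) = 23!/(22!×1!) = 23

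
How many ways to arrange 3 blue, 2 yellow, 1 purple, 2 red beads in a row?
8! / (3! × 2! × 1! × 2!) = 1680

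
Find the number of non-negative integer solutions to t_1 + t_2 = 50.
C(50+2-1, 2-1) = C(51, 1) = 51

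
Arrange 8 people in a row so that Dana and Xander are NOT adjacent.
Total - adjacent = 8! - (8-1)!×2 = 40320 - 10080 = 30240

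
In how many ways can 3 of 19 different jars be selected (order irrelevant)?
C(19,3) = 19!/(3!×16!) = 969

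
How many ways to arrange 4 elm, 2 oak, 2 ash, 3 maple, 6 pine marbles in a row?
17! / (4! × 2! × 2! × 3! × 6!) = 857656800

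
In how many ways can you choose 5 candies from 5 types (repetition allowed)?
C(5+5-1, 5-1) = C(9, 4) = 126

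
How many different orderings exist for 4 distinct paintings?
4! = 24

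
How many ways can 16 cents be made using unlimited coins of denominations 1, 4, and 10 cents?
Coefficient of x^16 in 1/(1-x^1) · 1/(1-x^4) · 1/(1-x^10). Case on j = number of 10-cent coins (j = 0..1); remainder r = 16 - 10j is made from {1,4} in ⌊r/4⌋+1 ways. r = 16, 6 → 5 + 2 = 7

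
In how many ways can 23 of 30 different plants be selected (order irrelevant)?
C(30,23) = 30!/(23!×7!) = 2035800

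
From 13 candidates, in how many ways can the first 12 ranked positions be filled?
P(13,12) = 13!/(13-12)! = 6227020800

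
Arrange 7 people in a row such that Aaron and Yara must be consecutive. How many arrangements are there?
Treat the 2 as one block: (7-2+1)! × 2! = 720 × 2 = 1440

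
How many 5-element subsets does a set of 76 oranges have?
C(76,5) = 76!/(5!×71!) = 18474840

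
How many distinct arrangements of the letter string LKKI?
4! / (1! × 1! × 2!) = 12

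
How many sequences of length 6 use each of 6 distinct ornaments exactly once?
6! = 720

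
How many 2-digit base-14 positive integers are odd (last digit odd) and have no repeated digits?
Last∈{1,3,5,7,9,11,13}. Last=0: 0. Last nonzero: 7×12×P(12,0) = 84. Total = 84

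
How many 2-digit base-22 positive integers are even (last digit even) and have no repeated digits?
Last∈{0,2,4,6,8,10,12,14,16,18,20}. Last=0: 21. Last nonzero: 10×20×P(20,0) = 200. Total = 221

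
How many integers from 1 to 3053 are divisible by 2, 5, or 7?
⌊3053/2⌋+⌊3053/5⌋+⌊3053/7⌋ - ⌊3053/10⌋-⌊3053/14⌋-⌊3053/35⌋ + ⌊3053/70⌋ = 1526+610+436 - 305-218-87 + 43 = 2005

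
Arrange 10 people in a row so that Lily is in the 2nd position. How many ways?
Fix one position: (10-1)! = 362880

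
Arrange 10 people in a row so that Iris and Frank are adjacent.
Treat as block: (10-1)! × 2! = 362880 × 2 = 725760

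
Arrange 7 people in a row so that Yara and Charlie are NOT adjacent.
Total - adjacent = 7! - (7-1)!×2 = 5040 - 1440 = 3600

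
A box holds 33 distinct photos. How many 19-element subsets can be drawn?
C(33,19) = 33!/(19!×14!) = 818809200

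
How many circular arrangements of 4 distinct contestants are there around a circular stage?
Circular: fix one position, arrange the rest. (4-1)! = 6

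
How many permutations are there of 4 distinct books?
4! = 24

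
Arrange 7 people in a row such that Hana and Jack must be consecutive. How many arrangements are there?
Treat the 2 as one block: (7-2+1)! × 2! = 720 × 2 = 1440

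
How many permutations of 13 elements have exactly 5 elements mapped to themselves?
Choose the 5 fixed points C(13,5) = 1287, derange the rest: !8 = Σ_{j=0}^{8} (-1)^j·8!/j! = 40320 - 40320 + 20160 - 6720 + 1680 - 336 + 56 - 8 + 1 = 14833. Product = 1287 × 14833 = 19090071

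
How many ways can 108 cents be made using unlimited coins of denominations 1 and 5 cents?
Coefficient of x^108 in 1/(1-x^1) · 1/(1-x^5). Use j coins of 5 for j = 0..⌊108/5⌋ = 21, the rest in 1s: 21 + 1 = 22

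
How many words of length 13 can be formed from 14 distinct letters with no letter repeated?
P(14,13) = 14!/(14-13)! = 87178291200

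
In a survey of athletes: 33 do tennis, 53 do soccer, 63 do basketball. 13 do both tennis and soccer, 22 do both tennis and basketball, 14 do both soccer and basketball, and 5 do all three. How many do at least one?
|A∪B∪C| = 33+53+63-13-22-14+5 = 105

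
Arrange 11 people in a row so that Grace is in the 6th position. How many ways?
Fix one position: (11-1)! = 3628800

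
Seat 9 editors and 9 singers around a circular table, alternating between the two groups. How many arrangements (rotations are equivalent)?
Fix one of the editors: (9-1)! ways for the remaining editors, × 9! ways for the singers = 40320 × 362880 = 14631321600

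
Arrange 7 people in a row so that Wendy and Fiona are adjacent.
Treat as block: (7-1)! × 2! = 720 × 2 = 1440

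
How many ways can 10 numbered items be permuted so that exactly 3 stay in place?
Choose the 3 fixed points C(10,3) = 120, derange the rest: !7 = Σ_{j=0}^{7} (-1)^j·7!/j! = 5040 - 5040 + 2520 - 840 + 210 - 42 + 7 - 1 = 1854. Product = 120 × 1854 = 222480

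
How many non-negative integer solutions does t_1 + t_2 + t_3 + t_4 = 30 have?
C(30+4-1, 4-1) = C(33, 3) = 5456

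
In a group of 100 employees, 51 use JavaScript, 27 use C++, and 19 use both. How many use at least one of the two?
|A∪B| = |A| + |B| - |A∩B| = 51 + 27 - 19 = 59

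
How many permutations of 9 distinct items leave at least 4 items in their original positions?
Exactly j fixed points: C(9,j)·!(9-j); sum over j ≥ 4 (derangement numbers via !m = (m-1)·(!(m-1) + !(m-2)): !0..!5 = 1, 0, 1, 2, 9, 44). Σ_{j=4}^{9} C(9,j)·!(9-j) = C(9,4)·!5 + C(9,5)·!4 + C(9,6)·!3 + C(9,7)·!2 + C(9,8)·!1 + C(9,9)·!0 = 126·44 + 126·9 + 84·2 + 36·1 + 9·0 + 1·1 = 6883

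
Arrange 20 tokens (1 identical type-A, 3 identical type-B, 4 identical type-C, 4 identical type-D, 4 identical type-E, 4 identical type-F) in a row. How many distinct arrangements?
20! / (1! × 3! × 4! × 4! × 4! × 4!) = 1222160940000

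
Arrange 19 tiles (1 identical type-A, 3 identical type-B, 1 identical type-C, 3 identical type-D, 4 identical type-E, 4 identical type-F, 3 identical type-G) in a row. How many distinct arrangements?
19! / (1! × 3! × 1! × 3! × 4! × 4! × 3!) = 977728752000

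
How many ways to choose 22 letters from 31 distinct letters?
C(31,22) = 31!/(22!×9!) = 20160075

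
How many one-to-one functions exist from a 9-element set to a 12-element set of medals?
P(12,9) = 12!/(12-9)! = 79833600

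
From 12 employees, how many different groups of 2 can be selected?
C(12,2) = 12!/(2!×10!) = 66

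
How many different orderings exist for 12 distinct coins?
12! = 479001600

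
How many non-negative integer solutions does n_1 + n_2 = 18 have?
C(18+2-1, 2-1) = C(19, 1) = 19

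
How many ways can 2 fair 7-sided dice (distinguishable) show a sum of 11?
Coefficient of x^11 in (x + x² + ... + x^7)^2. By inclusion-exclusion on dice exceeding 7: Σ_j (-1)^j C(2,j)·C(11-1-7j, 1) = C(2,0)·C(10,1) - C(2,1)·C(3,1) = 1·10 - 2·3 = 4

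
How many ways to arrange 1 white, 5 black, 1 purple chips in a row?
7! / (1! × 5! × 1!) = 42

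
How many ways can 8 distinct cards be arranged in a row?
8! = 40320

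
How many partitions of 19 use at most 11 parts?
By conjugation, equals partitions of 19 into parts ≤ 11. Let r_j(i) = number of partitions of i into parts ≤ j, for i = 0..19. r_1(i) = 1 for all i; r_j(i) = r_{j-1}(i) + r_j(i-j). Rows j = 2..11: ≤2: 1 1 2 2 3 3 4 4 5 5 6 6 7 7 8 8 9 9 10 10; ≤3: 1 1 2 3 4 5 7 8 10 12 14 16 19 21 24 27 30 33 37 40; ≤4: 1 1 2 3 5 6 9 11 15 18 23 27 34 39 47 54 64 72 84 94; ≤5: 1 1 2 3 5 7 10 13 18 23 30 37 47 57 70 84 101 119 141 164; ≤6: 1 1 2 3 5 7 11 14 20 26 35 44 58 71 90 110 136 163 199 235; ≤7: 1 1 2 3 5 7 11 15 21 28 38 49 65 82 105 131 164 201 248 300; ≤8: 1 1 2 3 5 7 11 15 22 29 40 52 70 89 116 146 186 230 288 352; ≤9: 1 1 2 3 5 7 11 15 22 30 41 54 73 94 123 157 201 252 318 393; ≤10: 1 1 2 3 5 7 11 15 22 30 42 55 75 97 128 164 212 267 340 423; ≤11: 1 1 2 3 5 7 11 15 22 30 42 56 76 99 131 169 219 278 355 445. r_11(19) = 445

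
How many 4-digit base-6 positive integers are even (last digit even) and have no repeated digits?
Last∈{0,2,4}. Last=0: 60. Last nonzero: 2×4×P(4,2) = 96. Total = 156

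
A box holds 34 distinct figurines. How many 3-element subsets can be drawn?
C(34,3) = 34!/(3!×31!) = 5984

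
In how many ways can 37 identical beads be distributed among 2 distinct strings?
C(37+2-1, 2-1) = C(38, 1) = 38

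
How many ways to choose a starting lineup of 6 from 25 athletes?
C(25,6) = 25!/(6!×19!) = 177100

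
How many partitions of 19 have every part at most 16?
Let r_j(i) = number of partitions of i into parts ≤ j, for i = 0..19. r_1(i) = 1 for all i; r_j(i) = r_{j-1}(i) + r_j(i-j). Rows j = 2..16: ≤2: 1 1 2 2 3 3 4 4 5 5 6 6 7 7 8 8 9 9 10 10; ≤3: 1 1 2 3 4 5 7 8 10 12 14 16 19 21 24 27 30 33 37 40; ≤4: 1 1 2 3 5 6 9 11 15 18 23 27 34 39 47 54 64 72 84 94; ≤5: 1 1 2 3 5 7 10 13 18 23 30 37 47 57 70 84 101 119 141 164; ≤6: 1 1 2 3 5 7 11 14 20 26 35 44 58 71 90 110 136 163 199 235; ≤7: 1 1 2 3 5 7 11 15 21 28 38 49 65 82 105 131 164 201 248 300; ≤8: 1 1 2 3 5 7 11 15 22 29 40 52 70 89 116 146 186 230 288 352; ≤9: 1 1 2 3 5 7 11 15 22 30 41 54 73 94 123 157 201 252 318 393; ≤10: 1 1 2 3 5 7 11 15 22 30 42 55 75 97 128 164 212 267 340 423; ≤11: 1 1 2 3 5 7 11 15 22 30 42 56 76 99 131 169 219 278 355 445; ≤12: 1 1 2 3 5 7 11 15 22 30 42 56 77 100 133 172 224 285 366 460; ≤13: 1 1 2 3 5 7 11 15 22 30 42 56 77 101 134 174 227 290 373 471; ≤14: 1 1 2 3 5 7 11 15 22 30 42 56 77 101 135 175 229 293 378 478; ≤15: 1 1 2 3 5 7 11 15 22 30 42 56 77 101 135 176 230 295 381 483; ≤16: 1 1 2 3 5 7 11 15 22 30 42 56 77 101 135 176 231 296 383 486. r_16(19) = 486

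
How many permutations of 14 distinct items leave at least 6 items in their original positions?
Exactly j fixed points: C(14,j)·!(14-j); sum over j ≥ 6 (derangement numbers via !m = (m-1)·(!(m-1) + !(m-2)): !0..!8 = 1, 0, 1, 2, 9, 44, 265, 1854, 14833). Σ_{j=6}^{14} C(14,j)·!(14-j) = C(14,6)·!8 + C(14,7)·!7 + C(14,8)·!6 + C(14,9)·!5 + C(14,10)·!4 + C(14,11)·!3 + C(14,12)·!2 + C(14,13)·!1 + C(14,14)·!0 = 3003·14833 + 3432·1854 + 3003·265 + 2002·44 + 1001·9 + 364·2 + 91·1 + 14·0 + 1·1 = 51800139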